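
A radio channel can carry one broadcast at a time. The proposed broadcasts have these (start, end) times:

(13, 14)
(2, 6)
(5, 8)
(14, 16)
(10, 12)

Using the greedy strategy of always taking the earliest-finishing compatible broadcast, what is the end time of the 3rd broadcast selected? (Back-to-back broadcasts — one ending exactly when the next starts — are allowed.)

Sorted by end: (2,6)  (5,8)  (10,12)  (13,14)  (14,16)
take (2,6); skip (5,8); take (10,12); take (13,14); take (14,16).
Selected: (2,6) (10,12) (13,14) (14,16)

14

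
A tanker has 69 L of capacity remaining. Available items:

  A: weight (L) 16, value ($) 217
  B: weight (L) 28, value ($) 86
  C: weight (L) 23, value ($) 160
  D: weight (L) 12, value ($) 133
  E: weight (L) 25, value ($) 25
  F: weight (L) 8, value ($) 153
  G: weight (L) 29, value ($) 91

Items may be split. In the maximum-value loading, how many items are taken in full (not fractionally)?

4

Order: F (153/8=19.12) > A (217/16=13.56) > D (133/12=11.08) > C (160/23=6.96) > G (91/29=3.14) > B (86/28=3.07) > E (25/25=1.00)
Fill: take F (8 @ 153) → take A (16 @ 217) → take D (12 @ 133) → take C (23 @ 160) → take 10/29 of G → 31.38; 69/69 used.
4 item(s) taken whole; one partial (take 10/29 of G).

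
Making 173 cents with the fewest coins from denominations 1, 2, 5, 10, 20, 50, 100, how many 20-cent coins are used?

1

Use the largest denomination that fits, subtract, and repeat.
173 = 1×100 + 1×50 + 1×20 + 1×2 + 1×1
Count of 20: 1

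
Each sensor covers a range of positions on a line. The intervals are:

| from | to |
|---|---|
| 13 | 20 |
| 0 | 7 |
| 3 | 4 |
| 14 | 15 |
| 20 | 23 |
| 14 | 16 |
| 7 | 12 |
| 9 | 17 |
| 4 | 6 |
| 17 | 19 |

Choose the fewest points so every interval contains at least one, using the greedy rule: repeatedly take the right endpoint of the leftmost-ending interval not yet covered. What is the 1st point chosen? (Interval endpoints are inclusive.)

4

Sort by right endpoint; whenever an interval is uncovered, place a point at its right end.
Sorted: [3,4] [4,6] [0,7] [7,12] [14,15] [14,16] [9,17] [17,19] [13,20] [20,23]
{[3,4],[4,6],[0,7]} hit by 4; {[7,12]} hit by 12; {[14,15],[14,16],[9,17]} hit by 15; {[17,19],[13,20]} hit by 19; {[20,23]} hit by 23.
Points: 4, 12, 15, 19, 23 (5 total).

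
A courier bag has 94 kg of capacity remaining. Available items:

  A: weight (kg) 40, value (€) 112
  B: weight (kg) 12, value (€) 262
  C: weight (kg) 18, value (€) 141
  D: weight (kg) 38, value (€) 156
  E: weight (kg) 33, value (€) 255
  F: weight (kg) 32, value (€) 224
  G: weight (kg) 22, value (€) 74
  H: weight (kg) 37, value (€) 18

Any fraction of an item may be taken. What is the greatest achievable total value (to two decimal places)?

875.00

Sort by value per unit weight and fill in that order.
Order: B (262/12=21.83) > C (141/18=7.83) > E (255/33=7.73) > F (224/32=7.00) > D (156/38=4.11) > G (74/22=3.36) > A (112/40=2.80) > H (18/37=0.49)
Fill: take B (12 @ 262) → take C (18 @ 141) → take E (33 @ 255) → take 31/32 of F → 217.00; 94/94 used.
Total value = 875.00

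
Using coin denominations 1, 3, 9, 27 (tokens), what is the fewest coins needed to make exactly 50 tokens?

Greedy: take as many of the largest coin as possible, then repeat with the remainder.
50 = 1×27 + 2×9 + 1×3 + 2×1
Total coins = 1 + 2 + 1 + 2 = 6

6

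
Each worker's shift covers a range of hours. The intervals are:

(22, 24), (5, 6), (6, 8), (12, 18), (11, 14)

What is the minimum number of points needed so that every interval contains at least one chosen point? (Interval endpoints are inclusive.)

Sort by right endpoint; whenever an interval is uncovered, place a point at its right end.
Sorted: [5,6] [6,8] [11,14] [12,18] [22,24]
{[5,6],[6,8]} hit by 6; {[11,14],[12,18]} hit by 14; {[22,24]} hit by 24.
Points: 6, 14, 24 (3 total).

3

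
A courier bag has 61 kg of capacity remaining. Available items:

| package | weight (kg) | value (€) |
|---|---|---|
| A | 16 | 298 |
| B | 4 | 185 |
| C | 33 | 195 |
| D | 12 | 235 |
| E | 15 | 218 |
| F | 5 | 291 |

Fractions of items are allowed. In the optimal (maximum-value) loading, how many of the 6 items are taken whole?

Order: F (291/5=58.20) > B (185/4=46.25) > D (235/12=19.58) > A (298/16=18.62) > E (218/15=14.53) > C (195/33=5.91)
Fill: take F (5 @ 291) → take B (4 @ 185) → take D (12 @ 235) → take A (16 @ 298) → take E (15 @ 218) → take 9/33 of C → 53.18; 61/61 used.
5 item(s) taken whole; one partial (take 9/33 of C).

5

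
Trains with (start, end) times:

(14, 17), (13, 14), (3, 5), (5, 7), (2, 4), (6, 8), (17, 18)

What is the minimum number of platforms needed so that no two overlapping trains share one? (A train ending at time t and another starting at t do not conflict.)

starts: [2, 3, 5, 6, 13, 14, 17]
ends:   [4, 5, 7, 8, 14, 17, 18]
s2→1 s3→2  — peak 2.

2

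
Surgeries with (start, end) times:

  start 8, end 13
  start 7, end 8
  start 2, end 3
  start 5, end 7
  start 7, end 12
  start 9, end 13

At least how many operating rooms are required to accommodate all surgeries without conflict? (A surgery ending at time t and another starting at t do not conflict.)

Count concurrent intervals with a sweep; the peak is the room count.
Events (time:±→running): 2:+→1 3:-→0 5:+→1 7:-→0 7:+→1 7:+→2 8:-→1 8:+→2 9:+→3 … peak 3.

3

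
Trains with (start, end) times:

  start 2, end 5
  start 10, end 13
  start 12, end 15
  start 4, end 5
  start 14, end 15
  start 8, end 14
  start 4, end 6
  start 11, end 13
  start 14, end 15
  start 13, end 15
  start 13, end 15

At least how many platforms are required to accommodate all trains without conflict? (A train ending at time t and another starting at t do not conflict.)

5

Count concurrent intervals with a sweep; the peak is the room count.
Events (time:±→running): 2:+→1 4:+→2 4:+→3 5:-→2 5:-→1 6:-→0 8:+→1 10:+→2 11:+→3 12:+→4 13:-→3 13:-→2 13:+→3 13:+→4 14:-→3 14:+→4 14:+→5 … peak 5.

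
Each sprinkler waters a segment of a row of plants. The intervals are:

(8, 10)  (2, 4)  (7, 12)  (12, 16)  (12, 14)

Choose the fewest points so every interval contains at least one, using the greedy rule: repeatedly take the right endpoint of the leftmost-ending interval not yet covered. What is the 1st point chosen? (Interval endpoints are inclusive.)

4

Sorted: [2,4] [8,10] [7,12] [12,14] [12,16]
{[2,4]} hit by 4; {[8,10],[7,12]} hit by 10; {[12,14],[12,16]} hit by 14.
Points: 4, 10, 14 (3 total).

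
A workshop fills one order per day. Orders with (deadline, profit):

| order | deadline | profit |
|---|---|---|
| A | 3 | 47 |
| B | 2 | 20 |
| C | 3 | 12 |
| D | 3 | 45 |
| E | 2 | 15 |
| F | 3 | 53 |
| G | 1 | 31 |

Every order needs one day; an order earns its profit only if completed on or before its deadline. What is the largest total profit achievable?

Profit order: F=53 A=47 D=45 G=31 B=20 E=15 C=12
Assign: F→slot 3, A→slot 2, D→slot 1, G skipped, B skipped, E skipped, C skipped.
Slots: [1:D] [2:A] [3:F]
Profit = 45 + 47 + 53 = 145

145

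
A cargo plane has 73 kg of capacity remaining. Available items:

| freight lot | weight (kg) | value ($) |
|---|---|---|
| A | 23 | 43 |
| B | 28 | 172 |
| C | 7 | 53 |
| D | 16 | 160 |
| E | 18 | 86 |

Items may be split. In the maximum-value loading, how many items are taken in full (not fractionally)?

4

Ratios (sorted): D 10.00, C 7.57, B 6.14, E 4.78, A 1.87
take D (16 @ 160); take C (7 @ 53); take B (28 @ 172); take E (18 @ 86); take 4/23 of A → 7.48. Capacity used 73/73.
4 item(s) taken whole; one partial (take 4/23 of A).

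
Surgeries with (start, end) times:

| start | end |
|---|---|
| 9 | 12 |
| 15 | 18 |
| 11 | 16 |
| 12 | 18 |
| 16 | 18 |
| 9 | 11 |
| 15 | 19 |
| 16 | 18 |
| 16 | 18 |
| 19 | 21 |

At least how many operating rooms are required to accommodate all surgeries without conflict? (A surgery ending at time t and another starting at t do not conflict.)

6

Events (time:±→running): 9:+→1 9:+→2 11:-→1 11:+→2 12:-→1 12:+→2 15:+→3 15:+→4 16:-→3 16:+→4 16:+→5 16:+→6 … peak 6.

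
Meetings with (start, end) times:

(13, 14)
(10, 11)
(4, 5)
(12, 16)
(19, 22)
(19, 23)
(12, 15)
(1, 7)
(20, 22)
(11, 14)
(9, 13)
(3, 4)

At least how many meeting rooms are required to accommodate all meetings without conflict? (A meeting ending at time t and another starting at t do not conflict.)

The answer is the maximum number of intervals overlapping at any instant.
Events (time:±→running): 1:+→1 3:+→2 4:-→1 4:+→2 5:-→1 7:-→0 9:+→1 10:+→2 11:-→1 11:+→2 12:+→3 12:+→4 … peak 4.

4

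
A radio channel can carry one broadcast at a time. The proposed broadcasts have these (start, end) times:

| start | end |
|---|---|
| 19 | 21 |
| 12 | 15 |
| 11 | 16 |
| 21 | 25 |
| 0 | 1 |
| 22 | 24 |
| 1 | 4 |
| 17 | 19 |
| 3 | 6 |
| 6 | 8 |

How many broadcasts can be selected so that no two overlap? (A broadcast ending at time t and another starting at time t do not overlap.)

7

Sorted by end: (0,1)  (1,4)  (3,6)  (6,8)  (12,15)  (11,16)  (17,19)  (19,21)  (22,24)  (21,25)
take (0,1); take (1,4); take (6,8); take (12,15); skip (11,16); take (17,19); take (19,21); take (22,24); skip (21,25).
Selected 7 broadcasts.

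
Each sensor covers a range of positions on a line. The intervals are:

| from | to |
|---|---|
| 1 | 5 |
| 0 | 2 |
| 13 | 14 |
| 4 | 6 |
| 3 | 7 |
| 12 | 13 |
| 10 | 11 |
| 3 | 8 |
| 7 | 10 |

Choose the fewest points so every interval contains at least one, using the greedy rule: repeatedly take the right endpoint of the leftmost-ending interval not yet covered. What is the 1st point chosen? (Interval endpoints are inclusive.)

Process intervals by earliest right end; each time one isn't hit yet, stab at its right endpoint.
Sorted: [0,2] [1,5] [4,6] [3,7] [3,8] [7,10] [10,11] [12,13] [13,14]
{[0,2],[1,5]} hit by 2; {[4,6],[3,7],[3,8]} hit by 6; {[7,10],[10,11]} hit by 10; {[12,13],[13,14]} hit by 13.
Points: 2, 6, 10, 13 (4 total).

2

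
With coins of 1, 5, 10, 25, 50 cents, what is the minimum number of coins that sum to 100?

2

100 − 2×50→0
Total coins = 2 = 2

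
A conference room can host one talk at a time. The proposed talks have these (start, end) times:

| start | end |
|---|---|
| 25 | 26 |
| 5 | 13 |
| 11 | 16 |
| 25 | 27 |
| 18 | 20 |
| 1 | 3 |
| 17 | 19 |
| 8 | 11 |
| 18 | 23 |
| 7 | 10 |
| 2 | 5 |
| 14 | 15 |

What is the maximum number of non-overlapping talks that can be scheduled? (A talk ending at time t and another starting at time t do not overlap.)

5

Greedy by earliest finish: after sorting by end time, pick each interval compatible with the last pick.
Sorted by end: (1,3)  (2,5)  (7,10)  (8,11)  (5,13)  (14,15)  (11,16)  (17,19)  (18,20)  (18,23)  (25,26)  (25,27)
take (1,3); skip (2,5); take (7,10); take (14,15); skip (11,16); take (17,19); take (25,26); skip (25,27).
Selected 5 talks.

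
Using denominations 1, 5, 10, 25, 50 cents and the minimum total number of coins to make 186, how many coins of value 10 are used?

186 − 3×50→36 − 1×25→11 − 1×10→1 − 1×1→0
Count of 10: 1

1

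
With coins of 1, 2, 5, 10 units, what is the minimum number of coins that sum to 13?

3

13 − 1×10→3 − 1×2→1 − 1×1→0
Total coins = 1 + 1 + 1 = 3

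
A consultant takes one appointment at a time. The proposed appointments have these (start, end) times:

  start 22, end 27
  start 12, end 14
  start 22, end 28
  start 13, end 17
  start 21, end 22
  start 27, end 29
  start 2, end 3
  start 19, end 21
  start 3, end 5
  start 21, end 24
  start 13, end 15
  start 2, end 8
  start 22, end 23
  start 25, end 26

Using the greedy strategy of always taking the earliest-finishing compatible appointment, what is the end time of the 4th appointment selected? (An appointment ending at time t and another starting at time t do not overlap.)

By end time: (2,3), (3,5), (2,8), (12,14), (13,15), (13,17), (19,21), (21,22), (22,23), (21,24), (25,26), (22,27), (22,28), (27,29).
Pick (2,3); next start ≥ 3 → (3,5); next start ≥ 5 → (12,14); next start ≥ 14 → (19,21); next start ≥ 21 → (21,22); next start ≥ 22 → (22,23); next start ≥ 23 → (25,26); next start ≥ 26 → (27,29).
Selected: (2,3) (3,5) (12,14) (19,21) (21,22) (22,23) (25,26) (27,29)

21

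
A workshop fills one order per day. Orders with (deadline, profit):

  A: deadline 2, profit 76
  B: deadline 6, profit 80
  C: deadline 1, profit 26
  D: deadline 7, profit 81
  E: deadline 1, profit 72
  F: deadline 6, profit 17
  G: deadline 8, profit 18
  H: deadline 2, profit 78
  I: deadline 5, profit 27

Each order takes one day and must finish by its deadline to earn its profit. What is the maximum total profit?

377

Take jobs in profit order; each goes to the latest open slot no later than its deadline.
Profit order: D=81 B=80 H=78 A=76 E=72 I=27 C=26 G=18 F=17
Assign: D→slot 7, B→slot 6, H→slot 2, A→slot 1, E skipped, I→slot 5, C skipped, G→slot 8, F→slot 4.
Slots: [1:A] [2:H] [4:F] [5:I] [6:B] [7:D] [8:G]
Profit = 76 + 78 + 17 + 27 + 80 + 81 + 18 = 377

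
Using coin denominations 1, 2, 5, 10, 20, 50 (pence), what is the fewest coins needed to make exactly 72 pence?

3

Use the largest denomination that fits, subtract, and repeat.
72 − 1×50→22 − 1×20→2 − 1×2→0
Total coins = 1 + 1 + 1 = 3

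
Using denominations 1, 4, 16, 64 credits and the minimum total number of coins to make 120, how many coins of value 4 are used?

120 = 1×64 + 3×16 + 2×4
Count of 4: 2

2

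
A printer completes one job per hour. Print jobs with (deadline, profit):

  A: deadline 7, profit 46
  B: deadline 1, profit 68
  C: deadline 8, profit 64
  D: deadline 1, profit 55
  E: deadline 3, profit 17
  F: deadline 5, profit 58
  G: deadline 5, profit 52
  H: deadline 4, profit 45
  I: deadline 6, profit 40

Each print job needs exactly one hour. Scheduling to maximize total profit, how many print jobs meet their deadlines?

8

Take jobs in profit order; each goes to the latest open slot no later than its deadline.
Profit order: B=68 C=64 F=58 D=55 G=52 A=46 H=45 I=40 E=17
Assign: B→slot 1, C→slot 8, F→slot 5, D skipped, G→slot 4, A→slot 7, H→slot 3, I→slot 6, E→slot 2.
Slots: [1:B] [2:E] [3:H] [4:G] [5:F] [6:I] [7:A] [8:C]
8 of 9 scheduled.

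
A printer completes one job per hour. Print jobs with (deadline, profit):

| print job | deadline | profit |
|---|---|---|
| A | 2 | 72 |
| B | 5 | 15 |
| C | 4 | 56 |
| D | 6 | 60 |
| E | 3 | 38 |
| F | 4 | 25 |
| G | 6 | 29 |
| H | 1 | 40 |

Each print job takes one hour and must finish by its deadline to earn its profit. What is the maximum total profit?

Take jobs in profit order; each goes to the latest open slot no later than its deadline.
Profit order: A=72 D=60 C=56 H=40 E=38 G=29 F=25 B=15
Assign: A→slot 2, D→slot 6, C→slot 4, H→slot 1, E→slot 3, G→slot 5, F skipped, B skipped.
Slots: [1:H] [2:A] [3:E] [4:C] [5:G] [6:D]
Profit = 40 + 72 + 38 + 56 + 29 + 60 = 295

295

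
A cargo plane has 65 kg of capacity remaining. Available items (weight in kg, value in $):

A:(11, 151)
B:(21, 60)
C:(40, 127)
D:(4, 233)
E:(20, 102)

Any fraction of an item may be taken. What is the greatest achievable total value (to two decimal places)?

581.25

Ratios (sorted): D 58.25, A 13.73, E 5.10, C 3.17, B 2.86
take D (4 @ 233); take A (11 @ 151); take E (20 @ 102); take 30/40 of C → 95.25. Capacity used 65/65.
Total value = 581.25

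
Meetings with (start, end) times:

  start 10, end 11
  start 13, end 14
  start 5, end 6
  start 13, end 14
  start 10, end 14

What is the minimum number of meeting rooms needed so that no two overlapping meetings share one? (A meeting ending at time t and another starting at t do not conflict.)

3

Events (time:±→running): 5:+→1 6:-→0 10:+→1 10:+→2 11:-→1 13:+→2 13:+→3 … peak 3.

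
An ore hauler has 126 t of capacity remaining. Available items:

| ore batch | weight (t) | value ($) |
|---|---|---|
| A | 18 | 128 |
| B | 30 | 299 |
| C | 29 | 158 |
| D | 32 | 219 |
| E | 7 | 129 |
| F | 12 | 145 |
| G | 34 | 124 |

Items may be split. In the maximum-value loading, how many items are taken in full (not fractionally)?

Sort by value per unit weight and fill in that order.
Ratios (sorted): E 18.43, F 12.08, B 9.97, A 7.11, D 6.84, C 5.45, G 3.65
take E (7 @ 129); take F (12 @ 145); take B (30 @ 299); take A (18 @ 128); take D (32 @ 219); take 27/29 of C → 147.10. Capacity used 126/126.
5 item(s) taken whole; one partial (take 27/29 of C).

5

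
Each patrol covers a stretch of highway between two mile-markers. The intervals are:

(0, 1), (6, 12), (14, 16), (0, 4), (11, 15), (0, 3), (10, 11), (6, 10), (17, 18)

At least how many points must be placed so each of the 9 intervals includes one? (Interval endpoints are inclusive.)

4

Sort by right endpoint; whenever an interval is uncovered, place a point at its right end.
By right end: [0,1]  [0,3]  [0,4]  [6,10]  [10,11]  [6,12]  [11,15]  [14,16]  [17,18]
[0,1] uncovered → point at 1; [6,10] uncovered → point at 10; [11,15] uncovered → point at 15; [17,18] uncovered → point at 18.
Points: 1, 10, 15, 18 (4 total).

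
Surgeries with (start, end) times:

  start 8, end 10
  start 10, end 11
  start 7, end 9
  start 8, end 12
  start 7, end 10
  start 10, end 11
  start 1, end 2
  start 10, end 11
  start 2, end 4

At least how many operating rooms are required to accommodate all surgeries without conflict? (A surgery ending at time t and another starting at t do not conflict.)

starts: [1, 2, 7, 7, 8, 8, 10, 10, 10]
ends:   [2, 4, 9, 10, 10, 11, 11, 11, 12]
s1→1 e2→0 s2→1 e4→0 s7→1 s7→2 s8→3 s8→4  — peak 4.

4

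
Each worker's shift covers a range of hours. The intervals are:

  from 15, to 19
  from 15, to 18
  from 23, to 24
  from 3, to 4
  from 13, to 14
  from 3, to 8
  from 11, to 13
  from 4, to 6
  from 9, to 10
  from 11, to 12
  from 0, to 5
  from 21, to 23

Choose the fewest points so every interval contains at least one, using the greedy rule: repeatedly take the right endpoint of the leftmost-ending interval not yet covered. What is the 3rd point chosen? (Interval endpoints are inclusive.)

Process intervals by earliest right end; each time one isn't hit yet, stab at its right endpoint.
Sorted: [3,4] [0,5] [4,6] [3,8] [9,10] [11,12] [11,13] [13,14] [15,18] [15,19] [21,23] [23,24]
{[3,4],[0,5],[4,6],[3,8]} hit by 4; {[9,10]} hit by 10; {[11,12],[11,13]} hit by 12; {[13,14]} hit by 14; {[15,18],[15,19]} hit by 18; {[21,23],[23,24]} hit by 23.
Points: 4, 10, 12, 14, 18, 23 (6 total).

12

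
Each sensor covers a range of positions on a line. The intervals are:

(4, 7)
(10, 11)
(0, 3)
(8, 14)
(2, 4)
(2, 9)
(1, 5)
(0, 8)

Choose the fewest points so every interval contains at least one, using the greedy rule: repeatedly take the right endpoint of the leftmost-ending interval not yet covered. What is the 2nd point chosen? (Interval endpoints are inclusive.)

7

Process intervals by earliest right end; each time one isn't hit yet, stab at its right endpoint.
By right end: [0,3]  [2,4]  [1,5]  [4,7]  [0,8]  [2,9]  [10,11]  [8,14]
[0,3] uncovered → point at 3; [4,7] uncovered → point at 7; [10,11] uncovered → point at 11.
Points: 3, 7, 11 (3 total).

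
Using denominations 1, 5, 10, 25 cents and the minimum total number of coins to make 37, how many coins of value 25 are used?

Greedy: take as many of the largest coin as possible, then repeat with the remainder.
37 − 1×25→12 − 1×10→2 − 2×1→0
Count of 25: 1

1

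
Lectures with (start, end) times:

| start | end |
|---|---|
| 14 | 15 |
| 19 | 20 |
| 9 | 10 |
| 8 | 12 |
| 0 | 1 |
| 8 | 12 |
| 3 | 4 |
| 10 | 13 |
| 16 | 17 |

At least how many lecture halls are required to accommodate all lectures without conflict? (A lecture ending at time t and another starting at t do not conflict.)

3

starts: [0, 3, 8, 8, 9, 10, 14, 16, 19]
ends:   [1, 4, 10, 12, 12, 13, 15, 17, 20]
s0→1 e1→0 s3→1 e4→0 s8→1 s8→2 s9→3  — peak 3.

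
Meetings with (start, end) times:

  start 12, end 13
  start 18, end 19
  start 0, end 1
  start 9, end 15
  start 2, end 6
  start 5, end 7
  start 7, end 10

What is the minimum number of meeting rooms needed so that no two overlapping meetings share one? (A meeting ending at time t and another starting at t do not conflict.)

Events (time:±→running): 0:+→1 1:-→0 2:+→1 5:+→2 … peak 2.

2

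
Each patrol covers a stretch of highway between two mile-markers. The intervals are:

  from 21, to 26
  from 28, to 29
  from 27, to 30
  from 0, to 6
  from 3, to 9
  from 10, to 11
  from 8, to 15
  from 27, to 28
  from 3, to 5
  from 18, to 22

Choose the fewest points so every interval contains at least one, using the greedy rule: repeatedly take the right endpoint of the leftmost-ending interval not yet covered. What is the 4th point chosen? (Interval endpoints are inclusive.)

Process intervals by earliest right end; each time one isn't hit yet, stab at its right endpoint.
By right end: [3,5]  [0,6]  [3,9]  [10,11]  [8,15]  [18,22]  [21,26]  [27,28]  [28,29]  [27,30]
[3,5] uncovered → point at 5; [10,11] uncovered → point at 11; [18,22] uncovered → point at 22; [27,28] uncovered → point at 28.
Points: 5, 11, 22, 28 (4 total).

28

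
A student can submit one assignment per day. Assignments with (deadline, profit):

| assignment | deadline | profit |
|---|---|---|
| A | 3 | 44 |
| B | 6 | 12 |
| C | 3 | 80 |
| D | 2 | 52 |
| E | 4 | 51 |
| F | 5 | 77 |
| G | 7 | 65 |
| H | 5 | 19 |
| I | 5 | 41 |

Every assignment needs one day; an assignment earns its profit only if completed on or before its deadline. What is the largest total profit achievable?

Sort by profit descending; place each in the latest free slot ≤ its deadline.
Profit order: C=80 F=77 G=65 D=52 E=51 A=44 I=41 H=19 B=12
Assign: C→slot 3, F→slot 5, G→slot 7, D→slot 2, E→slot 4, A→slot 1, I skipped, H skipped, B→slot 6.
Slots: [1:A] [2:D] [3:C] [4:E] [5:F] [6:B] [7:G]
Profit = 44 + 52 + 80 + 51 + 77 + 12 + 65 = 381

381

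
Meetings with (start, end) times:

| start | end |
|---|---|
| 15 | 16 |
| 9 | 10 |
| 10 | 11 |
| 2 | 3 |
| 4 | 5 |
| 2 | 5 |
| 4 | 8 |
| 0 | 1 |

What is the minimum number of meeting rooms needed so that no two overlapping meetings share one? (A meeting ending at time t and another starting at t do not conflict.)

The answer is the maximum number of intervals overlapping at any instant.
Events (time:±→running): 0:+→1 1:-→0 2:+→1 2:+→2 3:-→1 4:+→2 4:+→3 … peak 3.

3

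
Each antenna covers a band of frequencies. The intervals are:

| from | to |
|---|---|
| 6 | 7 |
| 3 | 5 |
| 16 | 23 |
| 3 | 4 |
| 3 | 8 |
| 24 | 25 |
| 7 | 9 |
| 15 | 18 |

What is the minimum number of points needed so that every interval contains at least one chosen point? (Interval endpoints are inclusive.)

4

By right end: [3,4]  [3,5]  [6,7]  [3,8]  [7,9]  [15,18]  [16,23]  [24,25]
[3,4] uncovered → point at 4; [6,7] uncovered → point at 7; [15,18] uncovered → point at 18; [24,25] uncovered → point at 25.
Points: 4, 7, 18, 25 (4 total).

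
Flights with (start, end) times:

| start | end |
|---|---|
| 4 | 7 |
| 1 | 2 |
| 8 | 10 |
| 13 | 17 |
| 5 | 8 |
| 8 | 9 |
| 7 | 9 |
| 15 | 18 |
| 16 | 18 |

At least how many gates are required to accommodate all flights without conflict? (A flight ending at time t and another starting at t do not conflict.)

3

The answer is the maximum number of intervals overlapping at any instant.
starts: [1, 4, 5, 7, 8, 8, 13, 15, 16]
ends:   [2, 7, 8, 9, 9, 10, 17, 18, 18]
s1→1 e2→0 s4→1 s5→2 e7→1 s7→2 e8→1 s8→2 s8→3  — peak 3.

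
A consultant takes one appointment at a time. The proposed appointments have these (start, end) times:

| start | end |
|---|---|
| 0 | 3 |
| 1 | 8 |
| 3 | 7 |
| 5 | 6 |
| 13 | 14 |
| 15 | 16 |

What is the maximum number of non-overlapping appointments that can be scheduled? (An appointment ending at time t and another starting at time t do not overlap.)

4

Greedy by earliest finish: after sorting by end time, pick each interval compatible with the last pick.
By end time: (0,3), (5,6), (3,7), (1,8), (13,14), (15,16).
Pick (0,3); next start ≥ 3 → (5,6); next start ≥ 6 → (13,14); next start ≥ 14 → (15,16).
Selected 4 appointments.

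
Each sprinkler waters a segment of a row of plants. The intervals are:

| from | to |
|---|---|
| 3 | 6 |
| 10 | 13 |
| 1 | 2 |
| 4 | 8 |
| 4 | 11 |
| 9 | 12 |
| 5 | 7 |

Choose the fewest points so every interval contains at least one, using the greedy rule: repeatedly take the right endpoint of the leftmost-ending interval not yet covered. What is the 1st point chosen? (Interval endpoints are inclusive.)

Sorted: [1,2] [3,6] [5,7] [4,8] [4,11] [9,12] [10,13]
{[1,2]} hit by 2; {[3,6],[5,7],[4,8],[4,11]} hit by 6; {[9,12],[10,13]} hit by 12.
Points: 2, 6, 12 (3 total).

2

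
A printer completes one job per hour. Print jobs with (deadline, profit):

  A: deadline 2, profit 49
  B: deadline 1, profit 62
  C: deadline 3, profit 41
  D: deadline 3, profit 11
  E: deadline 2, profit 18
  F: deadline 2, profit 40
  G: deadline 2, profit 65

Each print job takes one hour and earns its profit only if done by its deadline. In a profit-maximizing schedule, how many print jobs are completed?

3

Sort by profit descending; place each in the latest free slot ≤ its deadline.
By profit: G(d2,65), B(d1,62), A(d2,49), C(d3,41), F(d2,40), E(d2,18), D(d3,11)
G→slot 2; B→slot 1; A skipped; C→slot 3; F skipped; E skipped; D skipped.
3 of 7 scheduled.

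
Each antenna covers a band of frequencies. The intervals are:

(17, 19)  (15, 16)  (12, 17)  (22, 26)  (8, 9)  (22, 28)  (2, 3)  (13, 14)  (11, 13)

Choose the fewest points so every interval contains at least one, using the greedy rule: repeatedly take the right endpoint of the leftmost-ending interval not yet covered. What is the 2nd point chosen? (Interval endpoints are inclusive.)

Process intervals by earliest right end; each time one isn't hit yet, stab at its right endpoint.
By right end: [2,3]  [8,9]  [11,13]  [13,14]  [15,16]  [12,17]  [17,19]  [22,26]  [22,28]
[2,3] uncovered → point at 3; [8,9] uncovered → point at 9; [11,13] uncovered → point at 13; [15,16] uncovered → point at 16; [17,19] uncovered → point at 19; [22,26] uncovered → point at 26.
Points: 3, 9, 13, 16, 19, 26 (6 total).

9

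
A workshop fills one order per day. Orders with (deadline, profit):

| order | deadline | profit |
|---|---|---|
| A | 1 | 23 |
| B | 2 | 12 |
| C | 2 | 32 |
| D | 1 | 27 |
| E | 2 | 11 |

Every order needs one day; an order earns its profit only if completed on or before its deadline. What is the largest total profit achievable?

59

Sort by profit descending; place each in the latest free slot ≤ its deadline.
Profit order: C=32 D=27 A=23 B=12 E=11
Assign: C→slot 2, D→slot 1, A skipped, B skipped, E skipped.
Slots: [1:D] [2:C]
Profit = 27 + 32 = 59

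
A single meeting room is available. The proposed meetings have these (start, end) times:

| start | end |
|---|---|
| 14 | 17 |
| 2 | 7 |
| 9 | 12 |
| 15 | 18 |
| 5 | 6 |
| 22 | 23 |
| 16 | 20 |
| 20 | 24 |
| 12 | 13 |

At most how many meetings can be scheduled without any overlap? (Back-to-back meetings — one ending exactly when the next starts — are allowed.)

Sort by end time and greedily take each interval whose start is ≥ the last chosen end.
Sorted by end: (5,6)  (2,7)  (9,12)  (12,13)  (14,17)  (15,18)  (16,20)  (22,23)  (20,24)
take (5,6); skip (2,7); take (9,12); take (12,13); take (14,17); take (22,23).
Selected 5 meetings.

5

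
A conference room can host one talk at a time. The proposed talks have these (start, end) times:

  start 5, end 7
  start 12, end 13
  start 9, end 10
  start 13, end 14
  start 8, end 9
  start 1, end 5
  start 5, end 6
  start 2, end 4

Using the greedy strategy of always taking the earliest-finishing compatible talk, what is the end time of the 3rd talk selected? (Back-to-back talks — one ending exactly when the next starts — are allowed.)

By end time: (2,4), (1,5), (5,6), (5,7), (8,9), (9,10), (12,13), (13,14).
Pick (2,4); next start ≥ 4 → (5,6); next start ≥ 6 → (8,9); next start ≥ 9 → (9,10); next start ≥ 10 → (12,13); next start ≥ 13 → (13,14).
Selected: (2,4) (5,6) (8,9) (9,10) (12,13) (13,14)

9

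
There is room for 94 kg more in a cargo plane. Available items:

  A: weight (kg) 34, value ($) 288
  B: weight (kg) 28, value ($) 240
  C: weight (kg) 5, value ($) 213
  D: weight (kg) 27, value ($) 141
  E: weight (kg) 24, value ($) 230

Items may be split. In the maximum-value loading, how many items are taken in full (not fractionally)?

4

Greedy by value/weight ratio, highest first.
Order: C (213/5=42.60) > E (230/24=9.58) > B (240/28=8.57) > A (288/34=8.47) > D (141/27=5.22)
Fill: take C (5 @ 213) → take E (24 @ 230) → take B (28 @ 240) → take A (34 @ 288) → take 3/27 of D → 15.67; 94/94 used.
4 item(s) taken whole; one partial (take 3/27 of D).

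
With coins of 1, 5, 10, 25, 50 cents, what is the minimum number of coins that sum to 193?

9

193 − 3×50→43 − 1×25→18 − 1×10→8 − 1×5→3 − 3×1→0
Total coins = 3 + 1 + 1 + 1 + 3 = 9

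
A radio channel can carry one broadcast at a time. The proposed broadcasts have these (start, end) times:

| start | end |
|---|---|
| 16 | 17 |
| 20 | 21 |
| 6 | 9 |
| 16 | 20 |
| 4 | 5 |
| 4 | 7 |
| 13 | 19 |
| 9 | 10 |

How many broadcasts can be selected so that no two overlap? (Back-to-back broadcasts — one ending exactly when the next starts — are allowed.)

Greedy by earliest finish: after sorting by end time, pick each interval compatible with the last pick.
By end time: (4,5), (4,7), (6,9), (9,10), (16,17), (13,19), (16,20), (20,21).
Pick (4,5); next start ≥ 5 → (6,9); next start ≥ 9 → (9,10); next start ≥ 10 → (16,17); next start ≥ 17 → (20,21).
Selected 5 broadcasts.

5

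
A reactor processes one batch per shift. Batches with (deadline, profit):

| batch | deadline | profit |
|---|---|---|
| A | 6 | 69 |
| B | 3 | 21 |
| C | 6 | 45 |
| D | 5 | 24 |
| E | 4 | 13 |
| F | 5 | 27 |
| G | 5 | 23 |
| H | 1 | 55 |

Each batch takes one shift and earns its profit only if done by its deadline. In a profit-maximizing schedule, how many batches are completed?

Take jobs in profit order; each goes to the latest open slot no later than its deadline.
Profit order: A=69 H=55 C=45 F=27 D=24 G=23 B=21 E=13
Assign: A→slot 6, H→slot 1, C→slot 5, F→slot 4, D→slot 3, G→slot 2, B skipped, E skipped.
Slots: [1:H] [2:G] [3:D] [4:F] [5:C] [6:A]
6 of 8 scheduled.

6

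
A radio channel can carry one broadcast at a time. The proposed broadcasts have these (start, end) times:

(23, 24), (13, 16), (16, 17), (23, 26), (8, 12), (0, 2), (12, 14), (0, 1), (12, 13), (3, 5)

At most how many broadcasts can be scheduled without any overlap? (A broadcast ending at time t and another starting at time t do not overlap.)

Greedy by earliest finish: after sorting by end time, pick each interval compatible with the last pick.
Sorted by end: (0,1)  (0,2)  (3,5)  (8,12)  (12,13)  (12,14)  (13,16)  (16,17)  (23,24)  (23,26)
take (0,1); take (3,5); take (8,12); take (12,13); take (13,16); take (16,17); take (23,24).
Selected 7 broadcasts.

7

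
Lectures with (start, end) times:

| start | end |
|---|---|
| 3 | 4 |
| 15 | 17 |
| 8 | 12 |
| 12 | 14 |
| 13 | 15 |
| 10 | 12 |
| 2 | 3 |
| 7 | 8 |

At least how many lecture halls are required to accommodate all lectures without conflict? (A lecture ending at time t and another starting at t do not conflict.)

2

Events (time:±→running): 2:+→1 3:-→0 3:+→1 4:-→0 7:+→1 8:-→0 8:+→1 10:+→2 … peak 2.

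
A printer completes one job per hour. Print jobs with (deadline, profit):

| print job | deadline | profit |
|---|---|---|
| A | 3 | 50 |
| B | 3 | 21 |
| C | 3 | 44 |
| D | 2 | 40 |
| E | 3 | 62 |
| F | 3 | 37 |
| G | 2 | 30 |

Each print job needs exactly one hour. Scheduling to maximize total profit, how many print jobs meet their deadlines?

Sort by profit descending; place each in the latest free slot ≤ its deadline.
By profit: E(d3,62), A(d3,50), C(d3,44), D(d2,40), F(d3,37), G(d2,30), B(d3,21)
E→slot 3; A→slot 2; C→slot 1; D skipped; F skipped; G skipped; B skipped.
3 of 7 scheduled.

3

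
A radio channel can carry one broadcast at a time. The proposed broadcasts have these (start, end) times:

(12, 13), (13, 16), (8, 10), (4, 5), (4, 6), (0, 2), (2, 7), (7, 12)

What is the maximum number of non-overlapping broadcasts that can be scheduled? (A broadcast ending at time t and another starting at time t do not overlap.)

5

Sort by end time and greedily take each interval whose start is ≥ the last chosen end.
By end time: (0,2), (4,5), (4,6), (2,7), (8,10), (7,12), (12,13), (13,16).
Pick (0,2); next start ≥ 2 → (4,5); next start ≥ 5 → (8,10); next start ≥ 10 → (12,13); next start ≥ 13 → (13,16).
Selected 5 broadcasts.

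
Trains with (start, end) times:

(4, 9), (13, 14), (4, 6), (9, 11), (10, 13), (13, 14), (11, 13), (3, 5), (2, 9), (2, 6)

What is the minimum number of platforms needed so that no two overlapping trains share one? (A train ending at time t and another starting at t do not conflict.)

5

Count concurrent intervals with a sweep; the peak is the room count.
starts: [2, 2, 3, 4, 4, 9, 10, 11, 13, 13]
ends:   [5, 6, 6, 9, 9, 11, 13, 13, 14, 14]
s2→1 s2→2 s3→3 s4→4 s4→5  — peak 5.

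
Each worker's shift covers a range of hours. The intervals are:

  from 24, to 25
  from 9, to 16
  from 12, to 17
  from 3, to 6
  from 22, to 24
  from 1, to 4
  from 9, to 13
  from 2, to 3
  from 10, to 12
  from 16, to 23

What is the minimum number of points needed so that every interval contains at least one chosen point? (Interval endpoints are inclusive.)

Process intervals by earliest right end; each time one isn't hit yet, stab at its right endpoint.
By right end: [2,3]  [1,4]  [3,6]  [10,12]  [9,13]  [9,16]  [12,17]  [16,23]  [22,24]  [24,25]
[2,3] uncovered → point at 3; [10,12] uncovered → point at 12; [16,23] uncovered → point at 23; [24,25] uncovered → point at 25.
Points: 3, 12, 23, 25 (4 total).

4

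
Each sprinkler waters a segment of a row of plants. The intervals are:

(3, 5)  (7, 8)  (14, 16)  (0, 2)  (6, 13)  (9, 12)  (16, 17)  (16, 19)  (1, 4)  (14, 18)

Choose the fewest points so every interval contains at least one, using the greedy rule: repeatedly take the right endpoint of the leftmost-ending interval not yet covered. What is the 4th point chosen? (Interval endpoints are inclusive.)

Process intervals by earliest right end; each time one isn't hit yet, stab at its right endpoint.
By right end: [0,2]  [1,4]  [3,5]  [7,8]  [9,12]  [6,13]  [14,16]  [16,17]  [14,18]  [16,19]
[0,2] uncovered → point at 2; [3,5] uncovered → point at 5; [7,8] uncovered → point at 8; [9,12] uncovered → point at 12; [14,16] uncovered → point at 16.
Points: 2, 5, 8, 12, 16 (5 total).

12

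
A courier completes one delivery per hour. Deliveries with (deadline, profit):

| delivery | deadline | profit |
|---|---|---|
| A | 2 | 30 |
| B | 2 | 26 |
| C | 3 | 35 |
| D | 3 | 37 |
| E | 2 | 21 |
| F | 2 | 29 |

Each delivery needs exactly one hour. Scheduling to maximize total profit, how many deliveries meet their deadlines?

3

Take jobs in profit order; each goes to the latest open slot no later than its deadline.
By profit: D(d3,37), C(d3,35), A(d2,30), F(d2,29), B(d2,26), E(d2,21)
D→slot 3; C→slot 2; A→slot 1; F skipped; B skipped; E skipped.
3 of 6 scheduled.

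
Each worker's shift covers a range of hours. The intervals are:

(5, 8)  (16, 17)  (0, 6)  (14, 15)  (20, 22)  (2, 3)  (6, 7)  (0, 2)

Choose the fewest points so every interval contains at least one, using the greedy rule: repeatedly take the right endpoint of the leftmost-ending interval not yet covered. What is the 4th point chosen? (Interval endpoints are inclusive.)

17

Process intervals by earliest right end; each time one isn't hit yet, stab at its right endpoint.
Sorted: [0,2] [2,3] [0,6] [6,7] [5,8] [14,15] [16,17] [20,22]
{[0,2],[2,3],[0,6]} hit by 2; {[6,7],[5,8]} hit by 7; {[14,15]} hit by 15; {[16,17]} hit by 17; {[20,22]} hit by 22.
Points: 2, 7, 15, 17, 22 (5 total).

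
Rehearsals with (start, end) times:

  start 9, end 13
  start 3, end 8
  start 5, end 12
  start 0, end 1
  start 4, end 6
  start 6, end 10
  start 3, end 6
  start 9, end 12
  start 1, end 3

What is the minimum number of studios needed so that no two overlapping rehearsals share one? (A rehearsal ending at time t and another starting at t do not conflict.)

4

Count concurrent intervals with a sweep; the peak is the room count.
Events (time:±→running): 0:+→1 1:-→0 1:+→1 3:-→0 3:+→1 3:+→2 4:+→3 5:+→4 … peak 4.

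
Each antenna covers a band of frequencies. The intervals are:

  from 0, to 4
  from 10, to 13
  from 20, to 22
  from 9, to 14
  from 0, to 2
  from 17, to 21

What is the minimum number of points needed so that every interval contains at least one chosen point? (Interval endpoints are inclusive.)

Sorted: [0,2] [0,4] [10,13] [9,14] [17,21] [20,22]
{[0,2],[0,4]} hit by 2; {[10,13],[9,14]} hit by 13; {[17,21],[20,22]} hit by 21.
Points: 2, 13, 21 (3 total).

3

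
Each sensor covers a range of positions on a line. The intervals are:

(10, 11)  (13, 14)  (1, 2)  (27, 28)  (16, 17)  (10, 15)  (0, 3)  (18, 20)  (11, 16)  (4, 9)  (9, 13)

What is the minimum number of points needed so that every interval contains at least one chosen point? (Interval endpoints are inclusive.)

Sorted: [1,2] [0,3] [4,9] [10,11] [9,13] [13,14] [10,15] [11,16] [16,17] [18,20] [27,28]
{[1,2],[0,3]} hit by 2; {[4,9]} hit by 9; {[10,11],[9,13]} hit by 11; {[13,14],[10,15],[11,16]} hit by 14; {[16,17]} hit by 17; {[18,20]} hit by 20; {[27,28]} hit by 28.
Points: 2, 9, 11, 14, 17, 20, 28 (7 total).

7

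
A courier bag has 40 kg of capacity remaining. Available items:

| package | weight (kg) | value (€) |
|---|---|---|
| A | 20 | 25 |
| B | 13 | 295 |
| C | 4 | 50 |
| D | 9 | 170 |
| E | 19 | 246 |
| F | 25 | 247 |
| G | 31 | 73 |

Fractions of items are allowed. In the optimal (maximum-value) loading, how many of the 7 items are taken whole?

Greedy by value/weight ratio, highest first.
Ratios (sorted): B 22.69, D 18.89, E 12.95, C 12.50, F 9.88, G 2.35, A 1.25
take B (13 @ 295); take D (9 @ 170); take 18/19 of E → 233.05. Capacity used 40/40.
2 item(s) taken whole; one partial (take 18/19 of E).

2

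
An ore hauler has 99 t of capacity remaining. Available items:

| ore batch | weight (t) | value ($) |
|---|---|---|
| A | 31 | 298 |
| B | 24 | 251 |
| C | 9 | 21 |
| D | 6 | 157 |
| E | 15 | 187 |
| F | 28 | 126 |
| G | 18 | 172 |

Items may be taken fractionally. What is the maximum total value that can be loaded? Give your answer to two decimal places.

1087.50

Order: D (157/6=26.17) > E (187/15=12.47) > B (251/24=10.46) > A (298/31=9.61) > G (172/18=9.56) > F (126/28=4.50) > C (21/9=2.33)
Fill: take D (6 @ 157) → take E (15 @ 187) → take B (24 @ 251) → take A (31 @ 298) → take G (18 @ 172) → take 5/28 of F → 22.50; 99/99 used.
Total value = 1087.50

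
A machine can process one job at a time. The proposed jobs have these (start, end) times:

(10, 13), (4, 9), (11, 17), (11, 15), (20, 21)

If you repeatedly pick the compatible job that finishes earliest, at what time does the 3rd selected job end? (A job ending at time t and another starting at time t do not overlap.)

Greedy by earliest finish: after sorting by end time, pick each interval compatible with the last pick.
By end time: (4,9), (10,13), (11,15), (11,17), (20,21).
Pick (4,9); next start ≥ 9 → (10,13); next start ≥ 13 → (20,21).
Selected: (4,9) (10,13) (20,21)

21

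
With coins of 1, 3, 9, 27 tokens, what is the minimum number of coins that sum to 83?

5

83 = 3×27 + 2×1
Total coins = 3 + 2 = 5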